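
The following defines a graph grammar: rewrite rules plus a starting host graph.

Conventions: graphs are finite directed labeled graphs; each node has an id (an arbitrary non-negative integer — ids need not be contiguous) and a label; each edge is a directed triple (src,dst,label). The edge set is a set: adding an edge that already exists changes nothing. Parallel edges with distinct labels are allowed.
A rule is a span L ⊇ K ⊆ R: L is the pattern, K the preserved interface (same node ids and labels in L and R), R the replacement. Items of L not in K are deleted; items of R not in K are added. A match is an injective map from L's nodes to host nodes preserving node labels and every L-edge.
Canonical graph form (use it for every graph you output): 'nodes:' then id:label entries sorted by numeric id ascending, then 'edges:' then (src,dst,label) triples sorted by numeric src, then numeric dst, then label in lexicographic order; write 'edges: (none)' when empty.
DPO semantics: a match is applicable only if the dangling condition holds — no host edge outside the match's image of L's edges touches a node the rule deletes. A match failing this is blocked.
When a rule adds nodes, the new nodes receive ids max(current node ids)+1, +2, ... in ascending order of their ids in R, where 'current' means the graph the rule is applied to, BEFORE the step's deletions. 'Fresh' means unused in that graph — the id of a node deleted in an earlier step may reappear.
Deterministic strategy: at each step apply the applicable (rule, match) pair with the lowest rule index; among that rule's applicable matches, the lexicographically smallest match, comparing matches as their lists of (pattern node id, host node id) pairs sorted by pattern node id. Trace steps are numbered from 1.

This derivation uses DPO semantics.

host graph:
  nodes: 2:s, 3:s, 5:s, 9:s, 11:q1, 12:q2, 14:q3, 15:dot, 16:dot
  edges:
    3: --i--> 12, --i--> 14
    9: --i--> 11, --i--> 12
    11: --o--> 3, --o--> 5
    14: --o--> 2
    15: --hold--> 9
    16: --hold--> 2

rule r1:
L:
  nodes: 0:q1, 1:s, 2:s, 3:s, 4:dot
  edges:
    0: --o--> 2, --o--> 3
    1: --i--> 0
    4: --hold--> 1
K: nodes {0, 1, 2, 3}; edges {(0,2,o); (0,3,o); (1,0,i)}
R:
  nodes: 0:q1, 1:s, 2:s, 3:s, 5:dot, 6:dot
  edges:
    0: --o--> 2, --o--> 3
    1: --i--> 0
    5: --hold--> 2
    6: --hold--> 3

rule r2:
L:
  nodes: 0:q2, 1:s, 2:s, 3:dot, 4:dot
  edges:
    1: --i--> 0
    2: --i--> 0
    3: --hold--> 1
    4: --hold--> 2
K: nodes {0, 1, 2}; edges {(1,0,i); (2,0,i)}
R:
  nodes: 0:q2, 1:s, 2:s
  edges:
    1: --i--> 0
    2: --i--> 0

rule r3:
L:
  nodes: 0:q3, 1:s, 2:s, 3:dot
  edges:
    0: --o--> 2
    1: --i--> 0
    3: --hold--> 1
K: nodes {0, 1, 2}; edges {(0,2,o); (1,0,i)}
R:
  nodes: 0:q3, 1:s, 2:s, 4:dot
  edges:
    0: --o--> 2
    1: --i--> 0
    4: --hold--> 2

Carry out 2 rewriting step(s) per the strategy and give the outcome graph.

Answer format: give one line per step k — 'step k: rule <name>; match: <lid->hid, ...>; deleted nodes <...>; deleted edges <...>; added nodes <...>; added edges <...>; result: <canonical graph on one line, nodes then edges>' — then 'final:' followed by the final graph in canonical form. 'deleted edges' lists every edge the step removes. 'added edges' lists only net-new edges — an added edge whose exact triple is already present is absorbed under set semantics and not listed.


step 1: rule r1; match: 0->11, 1->9, 2->3, 3->5, 4->15; deleted nodes 15; deleted edges (15,9,hold); added nodes 17, 18; added edges (17,3,hold); (18,5,hold); result: nodes: 2:s, 3:s, 5:s, 9:s, 11:q1, 12:q2, 14:q3, 16:dot, 17:dot, 18:dot edges: (3,12,i); (3,14,i); (9,11,i); (9,12,i); (11,3,o); (11,5,o); (14,2,o); (16,2,hold); (17,3,hold); (18,5,hold)
step 2: rule r3; match: 0->14, 1->3, 2->2, 3->17; deleted nodes 17; deleted edges (17,3,hold); added nodes 19; added edges (19,2,hold); result: nodes: 2:s, 3:s, 5:s, 9:s, 11:q1, 12:q2, 14:q3, 16:dot, 18:dot, 19:dot edges: (3,12,i); (3,14,i); (9,11,i); (9,12,i); (11,3,o); (11,5,o); (14,2,o); (16,2,hold); (18,5,hold); (19,2,hold)
final:
nodes: 2:s, 3:s, 5:s, 9:s, 11:q1, 12:q2, 14:q3, 16:dot, 18:dot, 19:dot
edges: (3,12,i); (3,14,i); (9,11,i); (9,12,i); (11,3,o); (11,5,o); (14,2,o); (16,2,hold); (18,5,hold); (19,2,hold)


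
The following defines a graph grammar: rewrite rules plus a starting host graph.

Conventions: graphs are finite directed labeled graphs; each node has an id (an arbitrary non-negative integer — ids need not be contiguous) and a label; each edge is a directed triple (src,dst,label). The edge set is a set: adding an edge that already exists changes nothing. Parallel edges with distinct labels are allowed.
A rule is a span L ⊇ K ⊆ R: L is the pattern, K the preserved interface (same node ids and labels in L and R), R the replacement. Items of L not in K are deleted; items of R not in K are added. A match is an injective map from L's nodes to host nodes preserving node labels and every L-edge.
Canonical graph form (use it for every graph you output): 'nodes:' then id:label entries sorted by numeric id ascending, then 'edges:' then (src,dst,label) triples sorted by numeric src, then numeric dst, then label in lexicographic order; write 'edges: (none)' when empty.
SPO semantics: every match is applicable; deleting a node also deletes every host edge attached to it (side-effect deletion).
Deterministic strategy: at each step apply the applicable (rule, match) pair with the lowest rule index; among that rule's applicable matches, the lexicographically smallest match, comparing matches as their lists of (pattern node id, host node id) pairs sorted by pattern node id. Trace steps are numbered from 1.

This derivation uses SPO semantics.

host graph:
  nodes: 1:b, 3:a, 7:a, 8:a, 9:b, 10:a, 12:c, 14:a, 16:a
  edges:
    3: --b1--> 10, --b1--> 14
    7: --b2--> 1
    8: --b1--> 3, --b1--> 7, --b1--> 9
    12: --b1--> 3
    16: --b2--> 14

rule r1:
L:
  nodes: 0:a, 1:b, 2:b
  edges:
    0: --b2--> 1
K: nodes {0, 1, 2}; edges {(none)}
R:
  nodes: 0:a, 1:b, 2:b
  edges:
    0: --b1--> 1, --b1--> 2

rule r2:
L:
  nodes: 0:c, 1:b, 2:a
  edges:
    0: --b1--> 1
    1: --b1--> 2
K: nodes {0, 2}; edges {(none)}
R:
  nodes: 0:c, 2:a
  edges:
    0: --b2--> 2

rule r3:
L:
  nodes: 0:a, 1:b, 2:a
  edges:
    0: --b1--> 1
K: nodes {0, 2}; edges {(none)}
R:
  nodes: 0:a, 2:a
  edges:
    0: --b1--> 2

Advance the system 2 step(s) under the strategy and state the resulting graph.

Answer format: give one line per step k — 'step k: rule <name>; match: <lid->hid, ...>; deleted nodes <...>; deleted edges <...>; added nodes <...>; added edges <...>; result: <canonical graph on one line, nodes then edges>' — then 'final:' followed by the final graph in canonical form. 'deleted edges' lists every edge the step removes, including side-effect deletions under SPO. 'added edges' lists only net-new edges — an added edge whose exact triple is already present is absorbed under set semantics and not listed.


step 1: rule r1; match: 0->7, 1->1, 2->9; deleted nodes (none); deleted edges (7,1,b2); added nodes (none); added edges (7,1,b1); (7,9,b1); result: nodes: 1:b, 3:a, 7:a, 8:a, 9:b, 10:a, 12:c, 14:a, 16:a edges: (3,10,b1); (3,14,b1); (7,1,b1); (7,9,b1); (8,3,b1); (8,7,b1); (8,9,b1); (12,3,b1); (16,14,b2)
step 2: rule r3; match: 0->7, 1->1, 2->3; deleted nodes 1; deleted edges (7,1,b1); added nodes (none); added edges (7,3,b1); result: nodes: 3:a, 7:a, 8:a, 9:b, 10:a, 12:c, 14:a, 16:a edges: (3,10,b1); (3,14,b1); (7,3,b1); (7,9,b1); (8,3,b1); (8,7,b1); (8,9,b1); (12,3,b1); (16,14,b2)
final:
nodes: 3:a, 7:a, 8:a, 9:b, 10:a, 12:c, 14:a, 16:a
edges: (3,10,b1); (3,14,b1); (7,3,b1); (7,9,b1); (8,3,b1); (8,7,b1); (8,9,b1); (12,3,b1); (16,14,b2)


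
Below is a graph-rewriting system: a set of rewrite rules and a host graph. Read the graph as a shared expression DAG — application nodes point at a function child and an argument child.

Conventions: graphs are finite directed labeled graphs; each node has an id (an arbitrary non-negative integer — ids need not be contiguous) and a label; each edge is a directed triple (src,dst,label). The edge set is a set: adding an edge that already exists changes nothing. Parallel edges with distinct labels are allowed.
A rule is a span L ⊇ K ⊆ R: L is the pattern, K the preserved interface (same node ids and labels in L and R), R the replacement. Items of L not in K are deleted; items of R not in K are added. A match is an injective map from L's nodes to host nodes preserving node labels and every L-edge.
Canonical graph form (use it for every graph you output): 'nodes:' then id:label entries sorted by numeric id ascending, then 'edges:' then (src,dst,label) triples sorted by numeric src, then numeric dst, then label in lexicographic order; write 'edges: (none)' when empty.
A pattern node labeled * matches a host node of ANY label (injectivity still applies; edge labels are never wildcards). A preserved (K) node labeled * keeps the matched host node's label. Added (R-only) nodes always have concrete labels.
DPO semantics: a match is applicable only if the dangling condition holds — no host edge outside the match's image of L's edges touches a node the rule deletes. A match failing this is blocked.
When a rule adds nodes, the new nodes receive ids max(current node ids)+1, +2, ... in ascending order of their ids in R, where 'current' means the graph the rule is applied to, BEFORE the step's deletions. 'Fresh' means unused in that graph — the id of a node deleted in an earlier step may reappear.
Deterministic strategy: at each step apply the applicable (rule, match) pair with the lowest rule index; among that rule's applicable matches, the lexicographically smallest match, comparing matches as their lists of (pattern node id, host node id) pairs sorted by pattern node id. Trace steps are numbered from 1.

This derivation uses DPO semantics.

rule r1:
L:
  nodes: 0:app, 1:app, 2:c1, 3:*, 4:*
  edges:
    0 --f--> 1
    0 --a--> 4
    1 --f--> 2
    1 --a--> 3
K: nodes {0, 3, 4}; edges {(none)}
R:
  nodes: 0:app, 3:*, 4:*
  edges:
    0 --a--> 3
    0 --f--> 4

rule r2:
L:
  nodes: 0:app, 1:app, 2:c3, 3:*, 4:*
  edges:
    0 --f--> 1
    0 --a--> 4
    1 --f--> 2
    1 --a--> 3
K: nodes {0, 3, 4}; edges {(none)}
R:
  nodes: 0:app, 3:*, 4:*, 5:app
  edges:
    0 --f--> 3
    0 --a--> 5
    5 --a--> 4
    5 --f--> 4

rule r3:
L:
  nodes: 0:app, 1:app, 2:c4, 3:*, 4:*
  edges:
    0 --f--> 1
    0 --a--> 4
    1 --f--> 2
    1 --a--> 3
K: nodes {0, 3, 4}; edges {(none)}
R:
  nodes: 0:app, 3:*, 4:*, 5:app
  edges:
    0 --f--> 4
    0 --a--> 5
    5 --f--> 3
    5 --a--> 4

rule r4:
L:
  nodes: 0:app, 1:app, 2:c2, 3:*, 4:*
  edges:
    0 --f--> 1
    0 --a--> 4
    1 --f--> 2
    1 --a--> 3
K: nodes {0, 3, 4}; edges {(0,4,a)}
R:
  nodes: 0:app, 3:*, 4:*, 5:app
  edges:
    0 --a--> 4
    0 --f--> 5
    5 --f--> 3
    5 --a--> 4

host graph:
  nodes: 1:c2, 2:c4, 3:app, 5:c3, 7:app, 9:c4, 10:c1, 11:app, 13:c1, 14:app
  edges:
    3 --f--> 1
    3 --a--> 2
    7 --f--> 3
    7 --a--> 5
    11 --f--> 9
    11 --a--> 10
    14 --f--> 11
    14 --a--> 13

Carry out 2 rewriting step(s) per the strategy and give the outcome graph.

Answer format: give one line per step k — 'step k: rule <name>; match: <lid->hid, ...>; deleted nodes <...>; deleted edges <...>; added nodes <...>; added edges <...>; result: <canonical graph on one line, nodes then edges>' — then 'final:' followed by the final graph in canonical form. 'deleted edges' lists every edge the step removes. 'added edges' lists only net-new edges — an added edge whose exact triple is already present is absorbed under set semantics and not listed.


step 1: rule r3; match: 0->14, 1->11, 2->9, 3->10, 4->13; deleted nodes 9, 11; deleted edges (11,9,f); (11,10,a); (14,11,f); (14,13,a); added nodes 15; added edges (14,13,f); (14,15,a); (15,10,f); (15,13,a); result: nodes: 1:c2, 2:c4, 3:app, 5:c3, 7:app, 10:c1, 13:c1, 14:app, 15:app edges: (3,1,f); (3,2,a); (7,3,f); (7,5,a); (14,13,f); (14,15,a); (15,10,f); (15,13,a)
step 2: rule r4; match: 0->7, 1->3, 2->1, 3->2, 4->5; deleted nodes 1, 3; deleted edges (3,1,f); (3,2,a); (7,3,f); added nodes 16; added edges (7,16,f); (16,2,f); (16,5,a); result: nodes: 2:c4, 5:c3, 7:app, 10:c1, 13:c1, 14:app, 15:app, 16:app edges: (7,5,a); (7,16,f); (14,13,f); (14,15,a); (15,10,f); (15,13,a); (16,2,f); (16,5,a)
final:
nodes: 2:c4, 5:c3, 7:app, 10:c1, 13:c1, 14:app, 15:app, 16:app
edges: (7,5,a); (7,16,f); (14,13,f); (14,15,a); (15,10,f); (15,13,a); (16,2,f); (16,5,a)


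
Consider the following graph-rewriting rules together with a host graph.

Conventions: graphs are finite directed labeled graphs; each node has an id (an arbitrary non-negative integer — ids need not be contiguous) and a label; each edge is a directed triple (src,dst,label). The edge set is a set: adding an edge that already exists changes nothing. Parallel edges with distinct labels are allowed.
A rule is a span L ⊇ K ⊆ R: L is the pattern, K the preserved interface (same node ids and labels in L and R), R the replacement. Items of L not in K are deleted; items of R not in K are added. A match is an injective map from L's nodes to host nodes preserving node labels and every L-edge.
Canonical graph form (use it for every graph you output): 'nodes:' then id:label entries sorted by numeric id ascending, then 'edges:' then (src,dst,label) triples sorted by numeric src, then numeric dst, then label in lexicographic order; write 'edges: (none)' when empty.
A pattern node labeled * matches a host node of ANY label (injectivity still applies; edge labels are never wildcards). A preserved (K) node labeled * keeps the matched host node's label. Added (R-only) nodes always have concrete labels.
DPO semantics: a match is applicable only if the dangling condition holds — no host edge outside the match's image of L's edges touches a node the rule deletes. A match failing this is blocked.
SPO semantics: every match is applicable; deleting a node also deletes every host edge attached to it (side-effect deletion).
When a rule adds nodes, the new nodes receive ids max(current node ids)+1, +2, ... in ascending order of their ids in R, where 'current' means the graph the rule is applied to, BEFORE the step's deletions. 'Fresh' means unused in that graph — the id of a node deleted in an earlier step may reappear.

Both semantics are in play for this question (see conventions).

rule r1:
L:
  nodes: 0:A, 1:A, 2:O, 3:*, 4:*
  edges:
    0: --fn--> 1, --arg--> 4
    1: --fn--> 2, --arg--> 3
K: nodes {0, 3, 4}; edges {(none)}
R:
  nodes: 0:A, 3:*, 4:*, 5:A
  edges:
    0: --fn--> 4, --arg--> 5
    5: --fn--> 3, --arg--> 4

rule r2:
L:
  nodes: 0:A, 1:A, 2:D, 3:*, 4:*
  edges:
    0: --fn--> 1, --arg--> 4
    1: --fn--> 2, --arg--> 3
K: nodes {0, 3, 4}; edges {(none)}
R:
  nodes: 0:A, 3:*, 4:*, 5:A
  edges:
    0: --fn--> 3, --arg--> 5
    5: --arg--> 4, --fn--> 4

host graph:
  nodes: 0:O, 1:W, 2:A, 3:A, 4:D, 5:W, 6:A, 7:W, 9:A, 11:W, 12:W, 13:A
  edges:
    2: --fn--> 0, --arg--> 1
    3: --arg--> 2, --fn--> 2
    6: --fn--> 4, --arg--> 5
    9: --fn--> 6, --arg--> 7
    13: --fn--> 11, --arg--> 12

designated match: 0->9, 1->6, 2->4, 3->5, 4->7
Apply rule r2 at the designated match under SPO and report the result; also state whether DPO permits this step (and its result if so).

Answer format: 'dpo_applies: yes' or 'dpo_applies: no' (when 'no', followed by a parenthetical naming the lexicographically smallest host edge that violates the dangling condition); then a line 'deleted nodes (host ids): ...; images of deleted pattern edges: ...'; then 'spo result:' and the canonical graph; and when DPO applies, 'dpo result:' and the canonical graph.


dpo_applies: yes
deleted nodes (host ids): 4, 6; images of deleted pattern edges: (6,4,fn); (6,5,arg); (9,6,fn); (9,7,arg)
spo result:
nodes: 0:O, 1:W, 2:A, 3:A, 5:W, 7:W, 9:A, 11:W, 12:W, 13:A, 14:A
edges: (2,0,fn); (2,1,arg); (3,2,arg); (3,2,fn); (9,5,fn); (9,14,arg); (13,11,fn); (13,12,arg); (14,7,arg); (14,7,fn)
dpo result:
nodes: 0:O, 1:W, 2:A, 3:A, 5:W, 7:W, 9:A, 11:W, 12:W, 13:A, 14:A
edges: (2,0,fn); (2,1,arg); (3,2,arg); (3,2,fn); (9,5,fn); (9,14,arg); (13,11,fn); (13,12,arg); (14,7,arg); (14,7,fn)


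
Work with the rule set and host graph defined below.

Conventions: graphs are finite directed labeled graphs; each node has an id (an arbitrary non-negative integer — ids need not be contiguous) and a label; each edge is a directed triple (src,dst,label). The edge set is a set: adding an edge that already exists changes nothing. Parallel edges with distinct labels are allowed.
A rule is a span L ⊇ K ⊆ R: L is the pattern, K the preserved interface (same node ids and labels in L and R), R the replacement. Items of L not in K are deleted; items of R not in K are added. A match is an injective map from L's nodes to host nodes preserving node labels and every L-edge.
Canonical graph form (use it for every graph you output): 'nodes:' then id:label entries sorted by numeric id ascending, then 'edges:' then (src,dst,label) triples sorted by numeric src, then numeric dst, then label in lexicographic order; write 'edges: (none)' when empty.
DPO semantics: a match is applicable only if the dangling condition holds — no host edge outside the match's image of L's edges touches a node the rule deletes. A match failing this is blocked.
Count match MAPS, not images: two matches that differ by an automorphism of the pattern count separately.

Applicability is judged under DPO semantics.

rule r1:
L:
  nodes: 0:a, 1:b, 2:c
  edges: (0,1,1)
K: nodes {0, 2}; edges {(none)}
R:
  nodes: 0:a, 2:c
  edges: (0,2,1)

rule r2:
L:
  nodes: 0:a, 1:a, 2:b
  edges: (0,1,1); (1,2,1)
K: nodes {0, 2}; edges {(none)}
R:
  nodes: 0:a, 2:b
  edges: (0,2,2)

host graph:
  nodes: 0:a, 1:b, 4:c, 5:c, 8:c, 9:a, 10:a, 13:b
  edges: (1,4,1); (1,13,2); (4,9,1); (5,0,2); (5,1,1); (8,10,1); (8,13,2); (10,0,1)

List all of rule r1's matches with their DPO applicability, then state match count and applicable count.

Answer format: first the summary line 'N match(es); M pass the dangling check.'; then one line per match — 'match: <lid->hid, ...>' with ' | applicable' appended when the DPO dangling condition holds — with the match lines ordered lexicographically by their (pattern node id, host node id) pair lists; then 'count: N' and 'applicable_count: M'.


0 match(es); 0 pass the dangling check.
count: 0
applicable_count: 0


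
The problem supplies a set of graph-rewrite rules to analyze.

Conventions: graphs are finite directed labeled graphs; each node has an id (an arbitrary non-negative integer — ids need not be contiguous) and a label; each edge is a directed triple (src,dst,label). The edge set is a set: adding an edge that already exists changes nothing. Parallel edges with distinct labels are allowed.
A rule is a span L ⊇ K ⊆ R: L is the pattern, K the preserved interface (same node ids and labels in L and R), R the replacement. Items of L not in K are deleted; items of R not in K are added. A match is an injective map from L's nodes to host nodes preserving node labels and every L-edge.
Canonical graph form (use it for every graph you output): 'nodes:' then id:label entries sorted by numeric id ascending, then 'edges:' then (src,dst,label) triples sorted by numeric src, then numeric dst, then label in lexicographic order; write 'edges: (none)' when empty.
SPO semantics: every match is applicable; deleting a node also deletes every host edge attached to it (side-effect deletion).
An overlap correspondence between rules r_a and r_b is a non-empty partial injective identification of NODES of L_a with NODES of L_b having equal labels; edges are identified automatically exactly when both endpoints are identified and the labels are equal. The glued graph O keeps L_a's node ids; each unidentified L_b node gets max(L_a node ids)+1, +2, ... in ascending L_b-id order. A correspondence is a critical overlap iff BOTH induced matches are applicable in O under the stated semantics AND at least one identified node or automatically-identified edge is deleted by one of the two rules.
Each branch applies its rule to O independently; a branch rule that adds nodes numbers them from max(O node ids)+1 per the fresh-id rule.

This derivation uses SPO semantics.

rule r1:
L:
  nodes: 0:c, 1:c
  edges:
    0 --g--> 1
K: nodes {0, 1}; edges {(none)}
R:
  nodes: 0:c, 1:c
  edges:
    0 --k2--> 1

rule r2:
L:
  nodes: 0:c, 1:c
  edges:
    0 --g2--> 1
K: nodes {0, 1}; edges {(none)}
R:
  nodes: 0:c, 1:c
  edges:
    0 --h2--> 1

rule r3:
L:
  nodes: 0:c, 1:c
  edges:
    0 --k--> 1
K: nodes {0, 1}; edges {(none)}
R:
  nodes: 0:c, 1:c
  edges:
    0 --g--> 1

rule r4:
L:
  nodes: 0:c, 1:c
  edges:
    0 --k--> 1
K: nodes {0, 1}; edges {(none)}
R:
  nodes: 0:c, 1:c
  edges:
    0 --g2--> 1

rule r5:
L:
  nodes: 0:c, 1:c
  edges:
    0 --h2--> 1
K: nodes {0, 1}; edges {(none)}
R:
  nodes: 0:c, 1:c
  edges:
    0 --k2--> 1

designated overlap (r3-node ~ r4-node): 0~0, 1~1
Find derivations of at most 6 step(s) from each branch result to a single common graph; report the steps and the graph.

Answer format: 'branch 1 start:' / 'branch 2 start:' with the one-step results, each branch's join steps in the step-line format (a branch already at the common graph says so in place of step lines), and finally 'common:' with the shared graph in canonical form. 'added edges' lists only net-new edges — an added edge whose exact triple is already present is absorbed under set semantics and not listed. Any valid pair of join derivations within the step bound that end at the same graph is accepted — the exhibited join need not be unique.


branch 1 start:
nodes: 0:c, 1:c
edges: (0,1,g)
branch 2 start:
nodes: 0:c, 1:c
edges: (0,1,g2)
branch 1 step 1: rule r1; match: 0->0, 1->1; deleted nodes (none); deleted edges (0,1,g); added nodes (none); added edges (0,1,k2); result: nodes: 0:c, 1:c edges: (0,1,k2)
branch 2 step 1: rule r2; match: 0->0, 1->1; deleted nodes (none); deleted edges (0,1,g2); added nodes (none); added edges (0,1,h2); result: nodes: 0:c, 1:c edges: (0,1,h2)
branch 2 step 2: rule r5; match: 0->0, 1->1; deleted nodes (none); deleted edges (0,1,h2); added nodes (none); added edges (0,1,k2); result: nodes: 0:c, 1:c edges: (0,1,k2)
common:
nodes: 0:c, 1:c
edges: (0,1,k2)


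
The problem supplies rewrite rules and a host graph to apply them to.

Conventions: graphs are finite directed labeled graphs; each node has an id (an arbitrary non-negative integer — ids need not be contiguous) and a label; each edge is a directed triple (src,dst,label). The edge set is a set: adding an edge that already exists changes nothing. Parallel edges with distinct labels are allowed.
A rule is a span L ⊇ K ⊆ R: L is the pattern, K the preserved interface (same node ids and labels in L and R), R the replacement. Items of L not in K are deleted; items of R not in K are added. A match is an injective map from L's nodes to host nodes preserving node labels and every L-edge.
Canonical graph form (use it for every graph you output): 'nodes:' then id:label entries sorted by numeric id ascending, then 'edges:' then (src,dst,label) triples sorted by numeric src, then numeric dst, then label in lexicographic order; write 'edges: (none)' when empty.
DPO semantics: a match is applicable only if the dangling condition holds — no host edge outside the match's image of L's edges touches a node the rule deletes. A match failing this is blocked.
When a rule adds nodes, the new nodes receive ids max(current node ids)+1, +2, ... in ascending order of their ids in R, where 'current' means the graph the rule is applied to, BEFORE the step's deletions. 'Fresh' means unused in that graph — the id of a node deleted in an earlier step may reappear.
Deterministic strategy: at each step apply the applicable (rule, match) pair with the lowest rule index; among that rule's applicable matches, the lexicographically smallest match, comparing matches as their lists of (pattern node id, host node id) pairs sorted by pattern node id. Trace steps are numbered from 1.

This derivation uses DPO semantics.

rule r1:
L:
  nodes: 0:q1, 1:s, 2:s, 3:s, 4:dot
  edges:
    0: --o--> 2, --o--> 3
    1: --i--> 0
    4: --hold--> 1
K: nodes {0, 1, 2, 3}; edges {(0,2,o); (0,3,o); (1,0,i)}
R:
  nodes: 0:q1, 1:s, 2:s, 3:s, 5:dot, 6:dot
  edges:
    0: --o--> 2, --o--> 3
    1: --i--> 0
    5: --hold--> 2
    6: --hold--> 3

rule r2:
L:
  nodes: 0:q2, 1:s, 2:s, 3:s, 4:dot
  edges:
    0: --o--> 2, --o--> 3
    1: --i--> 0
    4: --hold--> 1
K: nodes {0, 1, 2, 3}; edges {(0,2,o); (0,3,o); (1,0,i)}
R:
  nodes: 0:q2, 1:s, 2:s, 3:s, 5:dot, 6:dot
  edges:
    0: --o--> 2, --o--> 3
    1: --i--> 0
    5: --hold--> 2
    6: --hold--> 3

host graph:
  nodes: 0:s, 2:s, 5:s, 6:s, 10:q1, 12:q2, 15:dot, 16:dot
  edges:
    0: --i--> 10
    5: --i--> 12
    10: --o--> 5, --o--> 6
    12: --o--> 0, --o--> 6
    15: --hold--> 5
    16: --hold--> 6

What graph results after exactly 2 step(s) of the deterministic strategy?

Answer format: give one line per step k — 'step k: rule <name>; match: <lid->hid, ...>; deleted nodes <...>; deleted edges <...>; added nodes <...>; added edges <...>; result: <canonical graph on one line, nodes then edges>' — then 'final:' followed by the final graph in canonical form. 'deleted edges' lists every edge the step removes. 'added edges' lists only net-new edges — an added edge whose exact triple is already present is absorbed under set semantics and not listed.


step 1: rule r2; match: 0->12, 1->5, 2->0, 3->6, 4->15; deleted nodes 15; deleted edges (15,5,hold); added nodes 17, 18; added edges (17,0,hold); (18,6,hold); result: nodes: 0:s, 2:s, 5:s, 6:s, 10:q1, 12:q2, 16:dot, 17:dot, 18:dot edges: (0,10,i); (5,12,i); (10,5,o); (10,6,o); (12,0,o); (12,6,o); (16,6,hold); (17,0,hold); (18,6,hold)
step 2: rule r1; match: 0->10, 1->0, 2->5, 3->6, 4->17; deleted nodes 17; deleted edges (17,0,hold); added nodes 19, 20; added edges (19,5,hold); (20,6,hold); result: nodes: 0:s, 2:s, 5:s, 6:s, 10:q1, 12:q2, 16:dot, 18:dot, 19:dot, 20:dot edges: (0,10,i); (5,12,i); (10,5,o); (10,6,o); (12,0,o); (12,6,o); (16,6,hold); (18,6,hold); (19,5,hold); (20,6,hold)
final:
nodes: 0:s, 2:s, 5:s, 6:s, 10:q1, 12:q2, 16:dot, 18:dot, 19:dot, 20:dot
edges: (0,10,i); (5,12,i); (10,5,o); (10,6,o); (12,0,o); (12,6,o); (16,6,hold); (18,6,hold); (19,5,hold); (20,6,hold)


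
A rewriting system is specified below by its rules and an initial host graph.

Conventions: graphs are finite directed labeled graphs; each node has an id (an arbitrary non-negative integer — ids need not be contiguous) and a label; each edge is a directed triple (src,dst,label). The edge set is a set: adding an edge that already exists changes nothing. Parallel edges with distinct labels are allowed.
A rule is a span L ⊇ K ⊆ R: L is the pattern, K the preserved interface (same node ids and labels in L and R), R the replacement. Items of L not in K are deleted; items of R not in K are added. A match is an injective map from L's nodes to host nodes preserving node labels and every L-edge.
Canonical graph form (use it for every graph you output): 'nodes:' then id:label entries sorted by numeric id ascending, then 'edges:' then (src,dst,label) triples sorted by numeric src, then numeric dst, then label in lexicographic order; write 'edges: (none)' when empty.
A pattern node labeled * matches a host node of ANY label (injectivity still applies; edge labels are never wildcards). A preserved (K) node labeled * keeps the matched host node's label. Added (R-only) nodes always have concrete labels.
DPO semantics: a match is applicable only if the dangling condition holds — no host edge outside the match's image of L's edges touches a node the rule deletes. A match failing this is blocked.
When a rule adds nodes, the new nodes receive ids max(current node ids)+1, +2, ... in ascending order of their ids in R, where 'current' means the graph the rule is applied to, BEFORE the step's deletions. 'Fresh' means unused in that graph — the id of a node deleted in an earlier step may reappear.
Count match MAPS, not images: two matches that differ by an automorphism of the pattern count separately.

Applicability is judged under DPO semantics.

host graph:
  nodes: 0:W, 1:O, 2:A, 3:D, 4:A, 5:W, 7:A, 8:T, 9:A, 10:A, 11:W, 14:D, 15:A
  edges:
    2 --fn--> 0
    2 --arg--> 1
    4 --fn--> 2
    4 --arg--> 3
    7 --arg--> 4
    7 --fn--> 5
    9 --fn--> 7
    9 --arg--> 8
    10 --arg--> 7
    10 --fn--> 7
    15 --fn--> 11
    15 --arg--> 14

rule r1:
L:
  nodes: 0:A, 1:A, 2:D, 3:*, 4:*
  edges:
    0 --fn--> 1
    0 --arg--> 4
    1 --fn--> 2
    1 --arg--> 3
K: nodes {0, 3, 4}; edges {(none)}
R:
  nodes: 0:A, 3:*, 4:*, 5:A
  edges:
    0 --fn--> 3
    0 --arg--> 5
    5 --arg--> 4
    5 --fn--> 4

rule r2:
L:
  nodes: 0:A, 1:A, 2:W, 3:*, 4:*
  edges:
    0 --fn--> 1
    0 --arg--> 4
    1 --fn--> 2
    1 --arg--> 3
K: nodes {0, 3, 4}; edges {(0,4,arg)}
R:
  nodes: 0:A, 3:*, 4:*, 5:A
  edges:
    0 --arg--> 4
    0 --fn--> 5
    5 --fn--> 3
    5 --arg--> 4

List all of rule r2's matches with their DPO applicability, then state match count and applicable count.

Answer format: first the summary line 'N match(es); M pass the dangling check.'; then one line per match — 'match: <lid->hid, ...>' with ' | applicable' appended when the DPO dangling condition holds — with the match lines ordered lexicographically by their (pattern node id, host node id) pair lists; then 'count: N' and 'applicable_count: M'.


2 match(es); 1 pass the dangling check.
match: 0->4, 1->2, 2->0, 3->1, 4->3 | applicable
match: 0->9, 1->7, 2->5, 3->4, 4->8
count: 2
applicable_count: 1


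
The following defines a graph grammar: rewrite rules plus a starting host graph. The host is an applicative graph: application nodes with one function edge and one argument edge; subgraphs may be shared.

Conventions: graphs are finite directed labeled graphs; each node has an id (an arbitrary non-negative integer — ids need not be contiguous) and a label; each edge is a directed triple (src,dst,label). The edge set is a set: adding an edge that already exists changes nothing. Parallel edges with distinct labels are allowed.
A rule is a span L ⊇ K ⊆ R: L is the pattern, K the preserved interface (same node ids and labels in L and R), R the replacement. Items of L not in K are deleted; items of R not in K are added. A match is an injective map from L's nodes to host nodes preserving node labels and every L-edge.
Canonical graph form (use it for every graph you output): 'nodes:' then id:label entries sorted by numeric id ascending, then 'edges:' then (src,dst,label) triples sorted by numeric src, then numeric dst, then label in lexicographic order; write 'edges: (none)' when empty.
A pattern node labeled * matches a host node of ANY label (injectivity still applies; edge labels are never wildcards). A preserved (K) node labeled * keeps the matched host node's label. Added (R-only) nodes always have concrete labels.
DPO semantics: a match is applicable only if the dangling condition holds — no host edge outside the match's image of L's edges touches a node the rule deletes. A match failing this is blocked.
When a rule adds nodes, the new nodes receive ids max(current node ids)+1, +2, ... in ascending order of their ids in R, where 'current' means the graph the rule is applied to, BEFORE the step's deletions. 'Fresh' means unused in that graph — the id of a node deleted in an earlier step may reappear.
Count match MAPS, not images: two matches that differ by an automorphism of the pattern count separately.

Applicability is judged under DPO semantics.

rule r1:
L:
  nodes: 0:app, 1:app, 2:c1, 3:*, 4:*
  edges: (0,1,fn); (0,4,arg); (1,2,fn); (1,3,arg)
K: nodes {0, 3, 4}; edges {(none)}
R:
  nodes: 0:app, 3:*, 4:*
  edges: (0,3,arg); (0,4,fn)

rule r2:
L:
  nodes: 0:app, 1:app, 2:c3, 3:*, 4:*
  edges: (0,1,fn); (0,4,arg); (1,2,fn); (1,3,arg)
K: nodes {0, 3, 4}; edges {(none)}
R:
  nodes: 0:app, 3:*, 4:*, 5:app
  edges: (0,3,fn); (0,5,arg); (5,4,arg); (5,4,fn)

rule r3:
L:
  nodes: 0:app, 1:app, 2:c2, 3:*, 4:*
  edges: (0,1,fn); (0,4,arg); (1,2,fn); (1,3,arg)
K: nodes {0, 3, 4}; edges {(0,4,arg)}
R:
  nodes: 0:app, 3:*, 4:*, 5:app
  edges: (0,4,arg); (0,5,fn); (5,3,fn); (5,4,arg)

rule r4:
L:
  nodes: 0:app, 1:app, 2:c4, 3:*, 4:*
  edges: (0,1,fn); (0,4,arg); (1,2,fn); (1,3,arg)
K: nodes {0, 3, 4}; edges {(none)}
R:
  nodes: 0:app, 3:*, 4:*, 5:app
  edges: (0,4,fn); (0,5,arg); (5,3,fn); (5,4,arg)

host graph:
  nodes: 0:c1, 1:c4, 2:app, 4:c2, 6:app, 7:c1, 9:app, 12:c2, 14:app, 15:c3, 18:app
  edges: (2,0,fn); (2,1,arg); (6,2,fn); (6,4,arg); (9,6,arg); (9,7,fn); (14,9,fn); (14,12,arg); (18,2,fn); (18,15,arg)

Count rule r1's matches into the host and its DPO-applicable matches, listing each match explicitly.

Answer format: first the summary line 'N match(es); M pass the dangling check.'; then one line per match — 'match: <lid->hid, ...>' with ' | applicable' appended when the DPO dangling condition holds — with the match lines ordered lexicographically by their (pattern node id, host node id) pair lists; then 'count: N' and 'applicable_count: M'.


3 match(es); 1 pass the dangling check.
match: 0->6, 1->2, 2->0, 3->1, 4->4
match: 0->14, 1->9, 2->7, 3->6, 4->12 | applicable
match: 0->18, 1->2, 2->0, 3->1, 4->15
count: 3
applicable_count: 1


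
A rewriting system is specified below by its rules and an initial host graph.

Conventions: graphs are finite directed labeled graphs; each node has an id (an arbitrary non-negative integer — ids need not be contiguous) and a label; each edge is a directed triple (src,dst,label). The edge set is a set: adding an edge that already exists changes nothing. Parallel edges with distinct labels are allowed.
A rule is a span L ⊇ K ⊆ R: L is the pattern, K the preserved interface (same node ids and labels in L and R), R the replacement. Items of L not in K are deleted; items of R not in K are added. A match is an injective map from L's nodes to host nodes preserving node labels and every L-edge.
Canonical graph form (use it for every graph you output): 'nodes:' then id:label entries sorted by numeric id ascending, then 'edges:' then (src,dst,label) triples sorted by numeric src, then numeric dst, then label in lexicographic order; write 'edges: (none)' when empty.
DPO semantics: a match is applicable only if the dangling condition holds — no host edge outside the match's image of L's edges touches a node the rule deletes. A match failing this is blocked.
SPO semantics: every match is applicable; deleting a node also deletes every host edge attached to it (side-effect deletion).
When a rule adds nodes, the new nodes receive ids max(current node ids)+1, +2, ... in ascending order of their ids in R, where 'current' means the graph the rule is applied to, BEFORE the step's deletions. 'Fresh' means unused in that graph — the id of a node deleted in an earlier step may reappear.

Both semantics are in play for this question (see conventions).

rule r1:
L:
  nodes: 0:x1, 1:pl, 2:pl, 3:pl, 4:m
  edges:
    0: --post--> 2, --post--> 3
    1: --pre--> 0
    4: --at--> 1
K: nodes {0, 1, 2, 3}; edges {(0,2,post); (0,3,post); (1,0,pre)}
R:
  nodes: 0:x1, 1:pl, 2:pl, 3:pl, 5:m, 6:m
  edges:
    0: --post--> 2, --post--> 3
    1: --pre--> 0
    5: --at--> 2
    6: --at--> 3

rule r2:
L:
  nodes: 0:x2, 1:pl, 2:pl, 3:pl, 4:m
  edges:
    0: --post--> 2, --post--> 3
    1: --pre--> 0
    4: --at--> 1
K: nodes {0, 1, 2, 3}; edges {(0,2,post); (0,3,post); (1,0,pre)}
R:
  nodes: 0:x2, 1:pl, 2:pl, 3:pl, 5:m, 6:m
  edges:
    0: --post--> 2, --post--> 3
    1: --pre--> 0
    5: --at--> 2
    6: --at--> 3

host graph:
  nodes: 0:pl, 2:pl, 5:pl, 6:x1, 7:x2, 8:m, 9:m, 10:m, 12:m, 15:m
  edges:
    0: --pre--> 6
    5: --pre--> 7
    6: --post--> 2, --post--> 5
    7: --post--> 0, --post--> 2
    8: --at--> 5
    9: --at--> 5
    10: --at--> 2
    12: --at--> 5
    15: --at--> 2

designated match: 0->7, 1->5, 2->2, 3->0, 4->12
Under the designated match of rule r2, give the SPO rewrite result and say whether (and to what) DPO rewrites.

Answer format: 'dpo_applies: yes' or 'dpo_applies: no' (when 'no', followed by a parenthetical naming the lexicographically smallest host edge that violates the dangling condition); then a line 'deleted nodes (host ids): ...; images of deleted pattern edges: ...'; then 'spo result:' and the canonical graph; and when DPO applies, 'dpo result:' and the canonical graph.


dpo_applies: yes
deleted nodes (host ids): 12; images of deleted pattern edges: (12,5,at)
spo result:
nodes: 0:pl, 2:pl, 5:pl, 6:x1, 7:x2, 8:m, 9:m, 10:m, 15:m, 16:m, 17:m
edges: (0,6,pre); (5,7,pre); (6,2,post); (6,5,post); (7,0,post); (7,2,post); (8,5,at); (9,5,at); (10,2,at); (15,2,at); (16,2,at); (17,0,at)
dpo result:
nodes: 0:pl, 2:pl, 5:pl, 6:x1, 7:x2, 8:m, 9:m, 10:m, 15:m, 16:m, 17:m
edges: (0,6,pre); (5,7,pre); (6,2,post); (6,5,post); (7,0,post); (7,2,post); (8,5,at); (9,5,at); (10,2,at); (15,2,at); (16,2,at); (17,0,at)


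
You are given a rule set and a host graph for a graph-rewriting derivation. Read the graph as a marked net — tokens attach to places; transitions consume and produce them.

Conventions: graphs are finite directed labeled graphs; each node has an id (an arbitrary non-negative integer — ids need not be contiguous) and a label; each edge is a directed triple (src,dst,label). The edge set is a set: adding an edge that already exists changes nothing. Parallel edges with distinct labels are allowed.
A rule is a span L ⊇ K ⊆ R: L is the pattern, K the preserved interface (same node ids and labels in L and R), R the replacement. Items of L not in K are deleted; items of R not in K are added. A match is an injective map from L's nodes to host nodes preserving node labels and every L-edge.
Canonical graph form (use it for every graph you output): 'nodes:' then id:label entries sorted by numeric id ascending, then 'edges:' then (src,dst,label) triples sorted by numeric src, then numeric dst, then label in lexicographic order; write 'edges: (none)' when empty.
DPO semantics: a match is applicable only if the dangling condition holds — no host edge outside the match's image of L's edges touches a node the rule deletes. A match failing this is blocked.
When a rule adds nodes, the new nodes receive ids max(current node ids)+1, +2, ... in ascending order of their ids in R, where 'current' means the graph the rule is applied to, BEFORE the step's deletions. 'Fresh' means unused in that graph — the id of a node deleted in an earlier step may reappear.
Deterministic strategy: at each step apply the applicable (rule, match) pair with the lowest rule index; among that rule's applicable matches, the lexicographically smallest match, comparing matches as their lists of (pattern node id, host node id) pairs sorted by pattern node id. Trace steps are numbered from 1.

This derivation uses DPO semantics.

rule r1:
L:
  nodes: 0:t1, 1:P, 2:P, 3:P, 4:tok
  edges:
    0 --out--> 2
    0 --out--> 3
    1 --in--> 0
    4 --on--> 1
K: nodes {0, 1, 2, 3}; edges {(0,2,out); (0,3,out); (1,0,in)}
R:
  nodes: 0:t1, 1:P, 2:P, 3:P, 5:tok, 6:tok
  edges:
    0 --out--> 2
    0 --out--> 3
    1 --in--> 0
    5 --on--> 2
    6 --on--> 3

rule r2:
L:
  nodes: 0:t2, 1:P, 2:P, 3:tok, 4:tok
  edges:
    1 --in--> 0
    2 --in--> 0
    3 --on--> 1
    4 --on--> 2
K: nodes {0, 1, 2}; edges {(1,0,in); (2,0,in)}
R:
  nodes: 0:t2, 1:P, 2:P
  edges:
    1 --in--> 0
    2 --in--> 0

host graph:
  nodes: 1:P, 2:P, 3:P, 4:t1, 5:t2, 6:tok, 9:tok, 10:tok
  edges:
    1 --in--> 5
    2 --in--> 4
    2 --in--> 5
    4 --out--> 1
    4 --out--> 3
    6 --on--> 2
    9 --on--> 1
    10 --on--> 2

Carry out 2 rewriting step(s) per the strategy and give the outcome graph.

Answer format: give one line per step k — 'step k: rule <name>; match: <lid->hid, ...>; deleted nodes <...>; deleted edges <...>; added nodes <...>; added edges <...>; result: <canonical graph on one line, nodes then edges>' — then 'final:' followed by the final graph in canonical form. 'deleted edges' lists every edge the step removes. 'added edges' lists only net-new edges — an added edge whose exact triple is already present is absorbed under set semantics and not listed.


step 1: rule r1; match: 0->4, 1->2, 2->1, 3->3, 4->6; deleted nodes 6; deleted edges (6,2,on); added nodes 11, 12; added edges (11,1,on); (12,3,on); result: nodes: 1:P, 2:P, 3:P, 4:t1, 5:t2, 9:tok, 10:tok, 11:tok, 12:tok edges: (1,5,in); (2,4,in); (2,5,in); (4,1,out); (4,3,out); (9,1,on); (10,2,on); (11,1,on); (12,3,on)
step 2: rule r1; match: 0->4, 1->2, 2->1, 3->3, 4->10; deleted nodes 10; deleted edges (10,2,on); added nodes 13, 14; added edges (13,1,on); (14,3,on); result: nodes: 1:P, 2:P, 3:P, 4:t1, 5:t2, 9:tok, 11:tok, 12:tok, 13:tok, 14:tok edges: (1,5,in); (2,4,in); (2,5,in); (4,1,out); (4,3,out); (9,1,on); (11,1,on); (12,3,on); (13,1,on); (14,3,on)
final:
nodes: 1:P, 2:P, 3:P, 4:t1, 5:t2, 9:tok, 11:tok, 12:tok, 13:tok, 14:tok
edges: (1,5,in); (2,4,in); (2,5,in); (4,1,out); (4,3,out); (9,1,on); (11,1,on); (12,3,on); (13,1,on); (14,3,on)
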